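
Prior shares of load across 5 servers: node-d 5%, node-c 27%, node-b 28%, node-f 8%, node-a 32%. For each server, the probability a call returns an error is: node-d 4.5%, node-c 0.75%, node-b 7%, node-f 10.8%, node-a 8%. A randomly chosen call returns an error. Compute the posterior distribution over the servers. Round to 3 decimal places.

By Bayes' rule, posterior ∝ prior × likelihood:
  node-d: 0.05 × 0.045 = 0.00225
  node-c: 0.27 × 0.0075 = 0.002025
  node-b: 0.28 × 0.07 = 0.0196
  node-f: 0.08 × 0.108 = 0.00864
  node-a: 0.32 × 0.08 = 0.0256
Normalizing constant = 0.058115.
P(node-d | error) = 0.00225/0.058115 ≈ 0.039
P(node-c | error) = 0.002025/0.058115 ≈ 0.035
P(node-b | error) = 0.0196/0.058115 ≈ 0.337
P(node-f | error) = 0.00864/0.058115 ≈ 0.149
P(node-a | error) = 0.0256/0.058115 ≈ 0.441
(Check: 0.039+0.035+0.337+0.149+0.441 = 1.001.)

node-d 0.039, node-c 0.035, node-b 0.337, node-f 0.149, node-a 0.441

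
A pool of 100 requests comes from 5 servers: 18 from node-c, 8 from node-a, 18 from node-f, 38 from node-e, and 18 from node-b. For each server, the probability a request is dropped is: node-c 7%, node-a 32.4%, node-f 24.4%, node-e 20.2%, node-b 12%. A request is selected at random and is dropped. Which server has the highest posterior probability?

Unnormalized posteriors (prior × likelihood):
  node-c: 0.18 × 0.07 = 0.0126
  node-a: 0.08 × 0.324 = 0.02592
  node-f: 0.18 × 0.244 = 0.04392
  node-e: 0.38 × 0.202 = 0.07676
  node-b: 0.18 × 0.12 = 0.0216
Sum = 0.1808.
Largest term belongs to node-e, so node-e is most probable.

node-e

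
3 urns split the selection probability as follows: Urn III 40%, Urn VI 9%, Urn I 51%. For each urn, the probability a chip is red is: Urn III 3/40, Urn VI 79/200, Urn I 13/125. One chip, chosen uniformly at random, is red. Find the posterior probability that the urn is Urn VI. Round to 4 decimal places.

0.2998

By Bayes' rule, posterior ∝ prior × likelihood:
  Urn III: 0.4 × 0.075 = 0.03
  Urn VI: 0.09 × 0.395 = 0.03555
  Urn I: 0.51 × 0.104 = 0.05304
Total = 0.11859.
P(Urn VI | evidence) = 0.03555 / 0.11859 ≈ 0.2998.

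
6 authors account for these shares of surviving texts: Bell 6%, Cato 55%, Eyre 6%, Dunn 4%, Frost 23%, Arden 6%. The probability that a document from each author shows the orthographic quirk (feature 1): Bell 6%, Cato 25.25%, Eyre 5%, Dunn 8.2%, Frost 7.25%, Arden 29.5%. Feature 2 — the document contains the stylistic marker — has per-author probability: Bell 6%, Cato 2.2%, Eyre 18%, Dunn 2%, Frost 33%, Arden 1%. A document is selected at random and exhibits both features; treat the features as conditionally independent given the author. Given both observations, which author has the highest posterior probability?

Unnormalized posteriors (prior × likelihood):
  Bell: 0.06 × 0.06 × 0.06 = 0.000216
  Cato: 0.55 × 0.2525 × 0.022 = 0.00305525
  Eyre: 0.06 × 0.05 × 0.18 = 0.00054
  Dunn: 0.04 × 0.082 × 0.02 = 0.0000656
  Frost: 0.23 × 0.0725 × 0.33 = 0.00550275
  Arden: 0.06 × 0.295 × 0.01 = 0.000177
Total = 0.0095566.
Largest term belongs to Frost, so Frost is most probable.

Frost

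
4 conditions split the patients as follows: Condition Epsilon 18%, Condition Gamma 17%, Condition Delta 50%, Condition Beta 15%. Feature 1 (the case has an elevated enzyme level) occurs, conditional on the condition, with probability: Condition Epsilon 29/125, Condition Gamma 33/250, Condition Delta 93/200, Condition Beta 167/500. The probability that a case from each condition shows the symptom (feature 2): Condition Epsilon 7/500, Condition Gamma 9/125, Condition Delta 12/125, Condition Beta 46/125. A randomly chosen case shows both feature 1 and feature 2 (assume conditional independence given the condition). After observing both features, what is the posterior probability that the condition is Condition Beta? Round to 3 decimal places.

0.429

Compute prior × likelihood for every hypothesis:
  Condition Epsilon: 0.18 × 0.232 × 0.014 = 0.00058464
  Condition Gamma: 0.17 × 0.132 × 0.072 = 0.00161568
  Condition Delta: 0.5 × 0.465 × 0.096 = 0.02232
  Condition Beta: 0.15 × 0.334 × 0.368 = 0.0184368
Normalizing constant = 0.04295712.
P(Condition Beta | evidence) = 0.0184368 / 0.04295712 ≈ 0.429.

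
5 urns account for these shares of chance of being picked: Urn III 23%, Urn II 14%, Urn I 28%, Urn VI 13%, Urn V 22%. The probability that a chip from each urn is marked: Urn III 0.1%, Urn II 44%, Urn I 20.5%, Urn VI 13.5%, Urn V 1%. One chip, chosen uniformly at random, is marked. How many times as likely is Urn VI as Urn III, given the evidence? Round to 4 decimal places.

76.3043

Prior × likelihood for each hypothesis:
  Urn III: 0.23 × 0.001 = 0.00023
  Urn II: 0.14 × 0.44 = 0.0616
  Urn I: 0.28 × 0.205 = 0.0574
  Urn VI: 0.13 × 0.135 = 0.01755
  Urn V: 0.22 × 0.01 = 0.0022
Sum = 0.13898.
The ratio is 0.01755 / 0.00023 (the normalizer cancels) = 76.3043.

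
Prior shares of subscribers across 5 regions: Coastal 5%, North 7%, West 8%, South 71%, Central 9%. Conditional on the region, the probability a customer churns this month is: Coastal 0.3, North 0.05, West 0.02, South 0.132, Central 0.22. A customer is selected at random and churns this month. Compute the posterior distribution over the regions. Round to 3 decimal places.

Coastal 0.112, North 0.026, West 0.012, South 0.701, Central 0.148

Compute prior × likelihood for every hypothesis:
  Coastal: 0.05 × 0.3 = 0.015
  North: 0.07 × 0.05 = 0.0035
  West: 0.08 × 0.02 = 0.0016
  South: 0.71 × 0.132 = 0.09372
  Central: 0.09 × 0.22 = 0.0198
Sum = 0.13362.
P(Coastal | churn) = 0.015/0.13362 ≈ 0.112
P(North | churn) = 0.0035/0.13362 ≈ 0.026
P(West | churn) = 0.0016/0.13362 ≈ 0.012
P(South | churn) = 0.09372/0.13362 ≈ 0.701
P(Central | churn) = 0.0198/0.13362 ≈ 0.148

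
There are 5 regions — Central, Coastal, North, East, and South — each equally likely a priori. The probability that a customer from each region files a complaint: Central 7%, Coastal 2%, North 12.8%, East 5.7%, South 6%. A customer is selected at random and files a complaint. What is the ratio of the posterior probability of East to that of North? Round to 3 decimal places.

With a uniform prior (1/5 each), posterior ∝ likelihood:
  Central: 0.07
  Coastal: 0.02
  North: 0.128
  East: 0.057
  South: 0.06
Normalizing constant = 0.335.
The ratio is 0.057 / 0.128 (the normalizer cancels) = 0.445.

0.445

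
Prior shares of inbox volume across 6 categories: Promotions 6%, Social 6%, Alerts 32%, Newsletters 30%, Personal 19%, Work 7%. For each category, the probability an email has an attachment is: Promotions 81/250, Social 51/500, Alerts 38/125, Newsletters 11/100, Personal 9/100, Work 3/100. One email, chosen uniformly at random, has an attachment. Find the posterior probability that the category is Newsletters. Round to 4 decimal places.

0.1885

Unnormalized posteriors (prior × likelihood):
  Promotions: 0.06 × 0.324 = 0.01944
  Social: 0.06 × 0.102 = 0.00612
  Alerts: 0.32 × 0.304 = 0.09728
  Newsletters: 0.3 × 0.11 = 0.033
  Personal: 0.19 × 0.09 = 0.0171
  Work: 0.07 × 0.03 = 0.0021
Sum = 0.17504.
P(Newsletters | evidence) = 0.033 / 0.17504 ≈ 0.1885.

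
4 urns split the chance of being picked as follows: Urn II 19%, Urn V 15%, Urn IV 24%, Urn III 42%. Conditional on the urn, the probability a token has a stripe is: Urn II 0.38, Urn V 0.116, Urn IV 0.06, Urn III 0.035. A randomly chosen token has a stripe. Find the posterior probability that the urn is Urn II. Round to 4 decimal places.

0.6083

Compute prior × likelihood for every hypothesis:
  Urn II: 0.19 × 0.38 = 0.0722
  Urn V: 0.15 × 0.116 = 0.0174
  Urn IV: 0.24 × 0.06 = 0.0144
  Urn III: 0.42 × 0.035 = 0.0147
Sum = 0.1187.
P(Urn II | evidence) = 0.0722 / 0.1187 ≈ 0.6083.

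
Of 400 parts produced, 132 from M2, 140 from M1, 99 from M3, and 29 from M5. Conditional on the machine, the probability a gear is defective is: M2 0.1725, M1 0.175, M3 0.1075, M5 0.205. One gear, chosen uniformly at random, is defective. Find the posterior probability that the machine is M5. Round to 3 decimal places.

Compute prior × likelihood for every hypothesis:
  M2: 0.33 × 0.1725 = 0.056925
  M1: 0.35 × 0.175 = 0.06125
  M3: 0.2475 × 0.1075 = 0.02660625
  M5: 0.0725 × 0.205 = 0.0148625
Total = 0.15964375.
P(M5 | evidence) = 0.0148625 / 0.15964375 ≈ 0.093.

0.093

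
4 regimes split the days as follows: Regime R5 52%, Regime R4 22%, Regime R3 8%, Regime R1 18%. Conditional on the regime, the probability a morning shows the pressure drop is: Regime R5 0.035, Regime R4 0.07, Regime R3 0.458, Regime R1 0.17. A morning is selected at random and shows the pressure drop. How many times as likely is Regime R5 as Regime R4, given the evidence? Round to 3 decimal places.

1.182

Compute prior × likelihood for every hypothesis:
  Regime R5: 0.52 × 0.035 = 0.0182
  Regime R4: 0.22 × 0.07 = 0.0154
  Regime R3: 0.08 × 0.458 = 0.03664
  Regime R1: 0.18 × 0.17 = 0.0306
Sum = 0.10084.
The ratio is 0.0182 / 0.0154 (the normalizer cancels) = 1.182.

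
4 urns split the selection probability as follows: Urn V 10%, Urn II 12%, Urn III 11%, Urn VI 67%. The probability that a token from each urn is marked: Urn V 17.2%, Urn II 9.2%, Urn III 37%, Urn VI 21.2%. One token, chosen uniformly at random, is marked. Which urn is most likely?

Unnormalized posteriors (prior × likelihood):
  Urn V: 0.1 × 0.172 = 0.0172
  Urn II: 0.12 × 0.092 = 0.01104
  Urn III: 0.11 × 0.37 = 0.0407
  Urn VI: 0.67 × 0.212 = 0.14204
Total = 0.21098.
Largest term belongs to Urn VI, so Urn VI is most probable.

Urn VI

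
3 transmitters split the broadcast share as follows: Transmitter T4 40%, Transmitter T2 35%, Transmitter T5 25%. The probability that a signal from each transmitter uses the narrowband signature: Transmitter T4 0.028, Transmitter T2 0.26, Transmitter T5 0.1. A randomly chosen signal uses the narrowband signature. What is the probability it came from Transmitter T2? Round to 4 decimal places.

0.7154

Unnormalized posteriors (prior × likelihood):
  Transmitter T4: 0.4 × 0.028 = 0.0112
  Transmitter T2: 0.35 × 0.26 = 0.091
  Transmitter T5: 0.25 × 0.1 = 0.025
Sum = 0.1272.
P(Transmitter T2 | evidence) = 0.091 / 0.1272 ≈ 0.7154.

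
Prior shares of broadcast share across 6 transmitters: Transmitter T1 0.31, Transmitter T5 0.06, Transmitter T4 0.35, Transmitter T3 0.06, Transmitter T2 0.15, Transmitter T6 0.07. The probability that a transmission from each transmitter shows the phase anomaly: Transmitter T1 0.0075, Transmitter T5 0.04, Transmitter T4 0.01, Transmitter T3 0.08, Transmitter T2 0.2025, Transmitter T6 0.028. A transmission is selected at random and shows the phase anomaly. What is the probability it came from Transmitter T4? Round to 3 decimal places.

0.077

Unnormalized posteriors (prior × likelihood):
  Transmitter T1: 0.31 × 0.0075 = 0.002325
  Transmitter T5: 0.06 × 0.04 = 0.0024
  Transmitter T4: 0.35 × 0.01 = 0.0035
  Transmitter T3: 0.06 × 0.08 = 0.0048
  Transmitter T2: 0.15 × 0.2025 = 0.030375
  Transmitter T6: 0.07 × 0.028 = 0.00196
Sum = 0.04536.
P(Transmitter T4 | evidence) = 0.0035 / 0.04536 ≈ 0.077.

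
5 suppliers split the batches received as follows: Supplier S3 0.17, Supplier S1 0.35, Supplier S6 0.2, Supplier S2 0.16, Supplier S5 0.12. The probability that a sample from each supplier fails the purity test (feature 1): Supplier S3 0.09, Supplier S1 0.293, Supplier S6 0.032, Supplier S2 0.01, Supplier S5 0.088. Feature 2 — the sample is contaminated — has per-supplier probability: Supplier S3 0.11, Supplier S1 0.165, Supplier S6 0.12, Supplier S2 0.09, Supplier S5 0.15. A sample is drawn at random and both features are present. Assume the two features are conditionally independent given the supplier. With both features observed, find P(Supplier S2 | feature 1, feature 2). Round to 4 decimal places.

Unnormalized posteriors (prior × likelihood):
  Supplier S3: 0.17 × 0.09 × 0.11 = 0.001683
  Supplier S1: 0.35 × 0.293 × 0.165 = 0.01692075
  Supplier S6: 0.2 × 0.032 × 0.12 = 0.000768
  Supplier S2: 0.16 × 0.01 × 0.09 = 0.000144
  Supplier S5: 0.12 × 0.088 × 0.15 = 0.001584
Normalizing constant = 0.02109975.
P(Supplier S2 | evidence) = 0.000144 / 0.02109975 ≈ 0.0068.

0.0068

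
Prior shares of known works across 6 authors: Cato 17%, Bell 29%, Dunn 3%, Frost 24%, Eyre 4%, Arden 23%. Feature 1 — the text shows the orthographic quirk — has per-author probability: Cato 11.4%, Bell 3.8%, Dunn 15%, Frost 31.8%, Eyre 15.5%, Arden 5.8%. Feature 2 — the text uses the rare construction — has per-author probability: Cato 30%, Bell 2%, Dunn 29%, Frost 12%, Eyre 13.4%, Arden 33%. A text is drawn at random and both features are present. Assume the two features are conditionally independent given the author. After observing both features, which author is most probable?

Frost

Unnormalized posteriors (prior × likelihood):
  Cato: 0.17 × 0.114 × 0.3 = 0.005814
  Bell: 0.29 × 0.038 × 0.02 = 0.0002204
  Dunn: 0.03 × 0.15 × 0.29 = 0.001305
  Frost: 0.24 × 0.318 × 0.12 = 0.0091584
  Eyre: 0.04 × 0.155 × 0.134 = 0.0008308
  Arden: 0.23 × 0.058 × 0.33 = 0.0044022
Normalizing constant = 0.0217308.
Largest term belongs to Frost, so Frost is most probable.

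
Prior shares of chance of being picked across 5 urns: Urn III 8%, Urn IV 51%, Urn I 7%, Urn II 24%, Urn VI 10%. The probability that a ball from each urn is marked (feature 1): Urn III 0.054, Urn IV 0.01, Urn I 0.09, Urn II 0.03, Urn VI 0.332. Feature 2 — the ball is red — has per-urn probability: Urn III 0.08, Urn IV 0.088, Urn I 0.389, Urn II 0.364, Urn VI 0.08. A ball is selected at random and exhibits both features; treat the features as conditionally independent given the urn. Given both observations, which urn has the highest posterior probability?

By Bayes' rule, posterior ∝ prior × likelihood:
  Urn III: 0.08 × 0.054 × 0.08 = 0.0003456
  Urn IV: 0.51 × 0.01 × 0.088 = 0.0004488
  Urn I: 0.07 × 0.09 × 0.389 = 0.0024507
  Urn II: 0.24 × 0.03 × 0.364 = 0.0026208
  Urn VI: 0.1 × 0.332 × 0.08 = 0.002656
Sum = 0.0085219.
Largest term belongs to Urn VI, so Urn VI is most probable.

Urn VI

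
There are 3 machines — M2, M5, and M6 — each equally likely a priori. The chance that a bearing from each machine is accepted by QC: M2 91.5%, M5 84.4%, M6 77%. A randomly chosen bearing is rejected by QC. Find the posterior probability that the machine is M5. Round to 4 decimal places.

0.3312

Taking complements, P(rejected | each) = M2 0.085, M5 0.156, M6 0.23.
With a uniform prior (1/3 each), posterior ∝ likelihood:
  M2: 0.085
  M5: 0.156
  M6: 0.23
Normalizing constant = 0.471.
P(M5 | evidence) = 0.156 / 0.471 ≈ 0.3312.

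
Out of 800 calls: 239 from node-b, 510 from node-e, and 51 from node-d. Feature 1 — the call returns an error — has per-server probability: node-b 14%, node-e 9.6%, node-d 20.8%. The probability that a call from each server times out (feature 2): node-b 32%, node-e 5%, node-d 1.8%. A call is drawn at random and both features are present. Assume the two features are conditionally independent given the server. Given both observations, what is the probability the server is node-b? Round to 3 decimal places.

0.802

By Bayes' rule, posterior ∝ prior × likelihood:
  node-b: 0.29875 × 0.14 × 0.32 = 0.013384
  node-e: 0.6375 × 0.096 × 0.05 = 0.00306
  node-d: 0.06375 × 0.208 × 0.018 = 0.00023868
Sum = 0.01668268.
P(node-b | evidence) = 0.013384 / 0.01668268 ≈ 0.802.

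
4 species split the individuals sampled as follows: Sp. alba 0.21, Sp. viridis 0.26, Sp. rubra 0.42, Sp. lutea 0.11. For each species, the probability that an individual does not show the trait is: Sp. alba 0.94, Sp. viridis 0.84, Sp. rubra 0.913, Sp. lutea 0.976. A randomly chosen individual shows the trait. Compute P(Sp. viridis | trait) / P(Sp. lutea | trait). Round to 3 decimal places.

15.758

Taking complements, P(trait | each) = Sp. alba 0.06, Sp. viridis 0.16, Sp. rubra 0.087, Sp. lutea 0.024.
Prior × likelihood for each hypothesis:
  Sp. alba: 0.21 × 0.06 = 0.0126
  Sp. viridis: 0.26 × 0.16 = 0.0416
  Sp. rubra: 0.42 × 0.087 = 0.03654
  Sp. lutea: 0.11 × 0.024 = 0.00264
Sum = 0.09338.
The ratio is 0.0416 / 0.00264 (the normalizer cancels) = 15.758.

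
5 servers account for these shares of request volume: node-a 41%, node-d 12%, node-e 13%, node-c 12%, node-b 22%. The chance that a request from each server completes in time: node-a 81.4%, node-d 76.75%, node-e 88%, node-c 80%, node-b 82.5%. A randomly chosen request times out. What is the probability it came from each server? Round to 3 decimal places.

node-a 0.418, node-d 0.153, node-e 0.086, node-c 0.132, node-b 0.211

Taking complements, P(timeout | each) = node-a 0.186, node-d 0.2325, node-e 0.12, node-c 0.2, node-b 0.175.
Unnormalized posteriors (prior × likelihood):
  node-a: 0.41 × 0.186 = 0.07626
  node-d: 0.12 × 0.2325 = 0.0279
  node-e: 0.13 × 0.12 = 0.0156
  node-c: 0.12 × 0.2 = 0.024
  node-b: 0.22 × 0.175 = 0.0385
Sum = 0.18226.
P(node-a | timeout) = 0.07626/0.18226 ≈ 0.418
P(node-d | timeout) = 0.0279/0.18226 ≈ 0.153
P(node-e | timeout) = 0.0156/0.18226 ≈ 0.086
P(node-c | timeout) = 0.024/0.18226 ≈ 0.132
P(node-b | timeout) = 0.0385/0.18226 ≈ 0.211
(Check: 0.418+0.153+0.086+0.132+0.211 = 1.000.)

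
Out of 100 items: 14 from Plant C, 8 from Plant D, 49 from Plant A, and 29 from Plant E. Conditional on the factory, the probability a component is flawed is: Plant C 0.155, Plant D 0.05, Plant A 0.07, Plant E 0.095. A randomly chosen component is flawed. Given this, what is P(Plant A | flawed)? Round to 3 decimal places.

0.392

Unnormalized posteriors (prior × likelihood):
  Plant C: 0.14 × 0.155 = 0.0217
  Plant D: 0.08 × 0.05 = 0.004
  Plant A: 0.49 × 0.07 = 0.0343
  Plant E: 0.29 × 0.095 = 0.02755
Sum = 0.08755.
P(Plant A | evidence) = 0.0343 / 0.08755 ≈ 0.392.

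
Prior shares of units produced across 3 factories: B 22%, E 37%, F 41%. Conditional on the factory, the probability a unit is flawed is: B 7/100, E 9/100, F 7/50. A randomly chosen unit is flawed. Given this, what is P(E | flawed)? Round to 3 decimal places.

Compute prior × likelihood for every hypothesis:
  B: 0.22 × 0.07 = 0.0154
  E: 0.37 × 0.09 = 0.0333
  F: 0.41 × 0.14 = 0.0574
Total = 0.1061.
P(E | evidence) = 0.0333 / 0.1061 ≈ 0.314.

0.314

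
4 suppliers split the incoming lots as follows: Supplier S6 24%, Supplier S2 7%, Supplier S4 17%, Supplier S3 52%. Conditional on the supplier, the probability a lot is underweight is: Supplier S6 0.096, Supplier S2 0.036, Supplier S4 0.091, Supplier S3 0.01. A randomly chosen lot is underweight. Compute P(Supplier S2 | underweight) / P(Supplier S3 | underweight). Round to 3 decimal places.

0.485

Compute prior × likelihood for every hypothesis:
  Supplier S6: 0.24 × 0.096 = 0.02304
  Supplier S2: 0.07 × 0.036 = 0.00252
  Supplier S4: 0.17 × 0.091 = 0.01547
  Supplier S3: 0.52 × 0.01 = 0.0052
Total = 0.04623.
The ratio is 0.00252 / 0.0052 (the normalizer cancels) = 0.485.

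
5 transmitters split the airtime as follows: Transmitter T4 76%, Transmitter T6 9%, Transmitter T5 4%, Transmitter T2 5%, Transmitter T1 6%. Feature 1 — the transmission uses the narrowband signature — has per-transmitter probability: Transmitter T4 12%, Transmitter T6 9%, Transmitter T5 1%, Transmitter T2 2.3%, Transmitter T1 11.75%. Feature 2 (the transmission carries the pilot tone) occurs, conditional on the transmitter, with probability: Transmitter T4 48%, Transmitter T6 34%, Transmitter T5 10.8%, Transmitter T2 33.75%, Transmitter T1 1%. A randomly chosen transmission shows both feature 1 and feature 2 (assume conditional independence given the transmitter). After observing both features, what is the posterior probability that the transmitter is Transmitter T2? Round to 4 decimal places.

Compute prior × likelihood for every hypothesis:
  Transmitter T4: 0.76 × 0.12 × 0.48 = 0.043776
  Transmitter T6: 0.09 × 0.09 × 0.34 = 0.002754
  Transmitter T5: 0.04 × 0.01 × 0.108 = 0.0000432
  Transmitter T2: 0.05 × 0.023 × 0.3375 = 0.000388125
  Transmitter T1: 0.06 × 0.1175 × 0.01 = 0.0000705
Total = 0.047031825.
P(Transmitter T2 | evidence) = 0.000388125 / 0.047031825 ≈ 0.0083.

0.0083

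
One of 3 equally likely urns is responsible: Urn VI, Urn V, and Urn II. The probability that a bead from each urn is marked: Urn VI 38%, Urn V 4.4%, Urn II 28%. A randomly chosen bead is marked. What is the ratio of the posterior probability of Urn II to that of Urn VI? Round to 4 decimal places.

0.7368

With a uniform prior (1/3 each), posterior ∝ likelihood:
  Urn VI: 0.38
  Urn V: 0.044
  Urn II: 0.28
Sum = 0.704.
The ratio is 0.28 / 0.38 (the normalizer cancels) = 0.7368.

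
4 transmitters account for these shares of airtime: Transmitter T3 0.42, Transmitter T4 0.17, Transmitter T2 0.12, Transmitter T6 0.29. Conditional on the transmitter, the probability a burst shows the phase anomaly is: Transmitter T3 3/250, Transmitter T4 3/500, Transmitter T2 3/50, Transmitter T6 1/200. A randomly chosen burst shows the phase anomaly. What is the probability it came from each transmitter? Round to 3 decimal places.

Compute prior × likelihood for every hypothesis:
  Transmitter T3: 0.42 × 0.012 = 0.00504
  Transmitter T4: 0.17 × 0.006 = 0.00102
  Transmitter T2: 0.12 × 0.06 = 0.0072
  Transmitter T6: 0.29 × 0.005 = 0.00145
Normalizing constant = 0.01471.
P(Transmitter T3 | anomaly) = 0.00504/0.01471 ≈ 0.343
P(Transmitter T4 | anomaly) = 0.00102/0.01471 ≈ 0.069
P(Transmitter T2 | anomaly) = 0.0072/0.01471 ≈ 0.489
P(Transmitter T6 | anomaly) = 0.00145/0.01471 ≈ 0.099

Transmitter T3 0.343, Transmitter T4 0.069, Transmitter T2 0.489, Transmitter T6 0.099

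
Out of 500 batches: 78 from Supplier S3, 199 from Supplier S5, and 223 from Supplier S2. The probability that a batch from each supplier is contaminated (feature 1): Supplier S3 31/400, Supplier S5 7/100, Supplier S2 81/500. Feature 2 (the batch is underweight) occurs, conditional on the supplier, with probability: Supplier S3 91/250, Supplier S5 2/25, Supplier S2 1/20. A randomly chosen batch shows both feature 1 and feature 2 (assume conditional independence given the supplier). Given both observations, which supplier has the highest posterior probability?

By Bayes' rule, posterior ∝ prior × likelihood:
  Supplier S3: 0.156 × 0.0775 × 0.364 = 0.00440076
  Supplier S5: 0.398 × 0.07 × 0.08 = 0.0022288
  Supplier S2: 0.446 × 0.162 × 0.05 = 0.0036126
Sum = 0.01024216.
Largest term belongs to Supplier S3, so Supplier S3 is most probable.

Supplier S3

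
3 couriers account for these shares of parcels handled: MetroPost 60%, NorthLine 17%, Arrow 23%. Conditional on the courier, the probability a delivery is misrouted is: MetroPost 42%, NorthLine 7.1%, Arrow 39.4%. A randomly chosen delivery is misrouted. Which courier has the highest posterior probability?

Prior × likelihood for each hypothesis:
  MetroPost: 0.6 × 0.42 = 0.252
  NorthLine: 0.17 × 0.071 = 0.01207
  Arrow: 0.23 × 0.394 = 0.09062
Sum = 0.35469.
Largest term belongs to MetroPost, so MetroPost is most probable.

MetroPost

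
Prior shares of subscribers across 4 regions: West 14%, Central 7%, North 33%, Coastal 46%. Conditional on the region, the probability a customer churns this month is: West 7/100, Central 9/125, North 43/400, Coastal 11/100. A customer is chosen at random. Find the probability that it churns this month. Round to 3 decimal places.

Compute prior × likelihood for every hypothesis:
  West: 0.14 × 0.07 = 0.0098
  Central: 0.07 × 0.072 = 0.00504
  North: 0.33 × 0.1075 = 0.035475
  Coastal: 0.46 × 0.11 = 0.0506
P(churn) = 0.0098 + 0.00504 + 0.035475 + 0.0506 = 0.100915 → 0.101.

0.101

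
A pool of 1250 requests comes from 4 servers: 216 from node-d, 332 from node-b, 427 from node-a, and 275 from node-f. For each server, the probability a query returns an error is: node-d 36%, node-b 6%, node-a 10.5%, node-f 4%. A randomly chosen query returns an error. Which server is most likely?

By Bayes' rule, posterior ∝ prior × likelihood:
  node-d: 0.1728 × 0.36 = 0.062208
  node-b: 0.2656 × 0.06 = 0.015936
  node-a: 0.3416 × 0.105 = 0.035868
  node-f: 0.22 × 0.04 = 0.0088
Normalizing constant = 0.122812.
Largest term belongs to node-d, so node-d is most probable.

node-d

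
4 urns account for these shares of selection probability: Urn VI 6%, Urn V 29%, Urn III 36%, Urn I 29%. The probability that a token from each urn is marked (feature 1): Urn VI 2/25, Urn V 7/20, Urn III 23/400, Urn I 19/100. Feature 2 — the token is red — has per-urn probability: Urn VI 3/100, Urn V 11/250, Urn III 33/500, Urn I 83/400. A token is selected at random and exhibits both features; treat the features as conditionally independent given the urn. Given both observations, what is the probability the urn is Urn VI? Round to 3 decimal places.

0.008

Prior × likelihood for each hypothesis:
  Urn VI: 0.06 × 0.08 × 0.03 = 0.000144
  Urn V: 0.29 × 0.35 × 0.044 = 0.004466
  Urn III: 0.36 × 0.0575 × 0.066 = 0.0013662
  Urn I: 0.29 × 0.19 × 0.2075 = 0.01143325
Total = 0.01740945.
P(Urn VI | evidence) = 0.000144 / 0.01740945 ≈ 0.008.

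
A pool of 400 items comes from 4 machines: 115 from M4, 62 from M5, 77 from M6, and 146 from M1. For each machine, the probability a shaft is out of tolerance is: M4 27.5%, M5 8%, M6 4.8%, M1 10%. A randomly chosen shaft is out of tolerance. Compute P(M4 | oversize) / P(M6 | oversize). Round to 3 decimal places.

Prior × likelihood for each hypothesis:
  M4: 0.2875 × 0.275 = 0.0790625
  M5: 0.155 × 0.08 = 0.0124
  M6: 0.1925 × 0.048 = 0.00924
  M1: 0.365 × 0.1 = 0.0365
Total = 0.1372025.
The ratio is 0.0790625 / 0.00924 (the normalizer cancels) = 8.557.

8.557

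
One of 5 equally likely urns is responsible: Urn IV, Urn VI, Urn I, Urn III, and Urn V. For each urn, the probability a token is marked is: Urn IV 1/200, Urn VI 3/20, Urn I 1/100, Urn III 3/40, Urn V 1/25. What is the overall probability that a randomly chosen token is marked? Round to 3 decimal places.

0.056

Since the prior is uniform, the posterior is proportional to the likelihood:
  Urn IV: 0.005
  Urn VI: 0.15
  Urn I: 0.01
  Urn III: 0.075
  Urn V: 0.04
P(marked) = (1/5) × (0.005 + 0.15 + 0.01 + 0.075 + 0.04) = 0.28/5 ≈ 0.056.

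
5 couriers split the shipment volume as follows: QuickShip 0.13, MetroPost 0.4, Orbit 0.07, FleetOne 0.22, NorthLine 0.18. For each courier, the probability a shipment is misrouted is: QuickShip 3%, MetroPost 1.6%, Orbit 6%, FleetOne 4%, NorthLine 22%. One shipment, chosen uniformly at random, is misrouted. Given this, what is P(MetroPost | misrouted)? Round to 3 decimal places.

Compute prior × likelihood for every hypothesis:
  QuickShip: 0.13 × 0.03 = 0.0039
  MetroPost: 0.4 × 0.016 = 0.0064
  Orbit: 0.07 × 0.06 = 0.0042
  FleetOne: 0.22 × 0.04 = 0.0088
  NorthLine: 0.18 × 0.22 = 0.0396
Total = 0.0629.
P(MetroPost | evidence) = 0.0064 / 0.0629 ≈ 0.102.

0.102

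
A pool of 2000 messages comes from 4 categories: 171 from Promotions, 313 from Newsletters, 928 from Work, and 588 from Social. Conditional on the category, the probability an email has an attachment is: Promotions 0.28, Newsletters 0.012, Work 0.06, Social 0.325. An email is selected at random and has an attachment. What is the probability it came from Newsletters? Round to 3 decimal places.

0.013

Compute prior × likelihood for every hypothesis:
  Promotions: 0.0855 × 0.28 = 0.02394
  Newsletters: 0.1565 × 0.012 = 0.001878
  Work: 0.464 × 0.06 = 0.02784
  Social: 0.294 × 0.325 = 0.09555
Total = 0.149208.
P(Newsletters | evidence) = 0.001878 / 0.149208 ≈ 0.013.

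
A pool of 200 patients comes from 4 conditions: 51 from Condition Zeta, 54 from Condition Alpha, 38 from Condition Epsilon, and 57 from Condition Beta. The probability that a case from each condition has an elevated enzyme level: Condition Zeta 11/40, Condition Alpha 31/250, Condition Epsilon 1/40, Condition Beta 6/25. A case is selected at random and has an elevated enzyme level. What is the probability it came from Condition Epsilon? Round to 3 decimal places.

By Bayes' rule, posterior ∝ prior × likelihood:
  Condition Zeta: 0.255 × 0.275 = 0.070125
  Condition Alpha: 0.27 × 0.124 = 0.03348
  Condition Epsilon: 0.19 × 0.025 = 0.00475
  Condition Beta: 0.285 × 0.24 = 0.0684
Total = 0.176755.
P(Condition Epsilon | evidence) = 0.00475 / 0.176755 ≈ 0.027.

0.027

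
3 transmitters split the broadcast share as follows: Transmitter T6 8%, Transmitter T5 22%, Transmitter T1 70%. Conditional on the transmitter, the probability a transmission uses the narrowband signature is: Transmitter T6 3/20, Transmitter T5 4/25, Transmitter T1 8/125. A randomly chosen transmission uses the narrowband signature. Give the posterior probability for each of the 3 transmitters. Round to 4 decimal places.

Transmitter T6 0.1304, Transmitter T5 0.3826, Transmitter T1 0.4870

By Bayes' rule, posterior ∝ prior × likelihood:
  Transmitter T6: 0.08 × 0.15 = 0.012
  Transmitter T5: 0.22 × 0.16 = 0.0352
  Transmitter T1: 0.7 × 0.064 = 0.0448
Total = 0.092.
P(Transmitter T6 | narrowband) = 0.012/0.092 ≈ 0.1304
P(Transmitter T5 | narrowband) = 0.0352/0.092 ≈ 0.3826
P(Transmitter T1 | narrowband) = 0.0448/0.092 ≈ 0.4870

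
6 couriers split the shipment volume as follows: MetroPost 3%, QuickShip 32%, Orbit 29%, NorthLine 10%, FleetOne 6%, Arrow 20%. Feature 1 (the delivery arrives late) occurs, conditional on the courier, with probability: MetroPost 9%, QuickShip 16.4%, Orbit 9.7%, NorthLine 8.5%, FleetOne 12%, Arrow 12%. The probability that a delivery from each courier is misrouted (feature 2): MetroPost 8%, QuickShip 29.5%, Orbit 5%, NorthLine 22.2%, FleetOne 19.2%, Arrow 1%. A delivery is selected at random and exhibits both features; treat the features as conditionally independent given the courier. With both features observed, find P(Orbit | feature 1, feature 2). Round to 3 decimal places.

0.068

Prior × likelihood for each hypothesis:
  MetroPost: 0.03 × 0.09 × 0.08 = 0.000216
  QuickShip: 0.32 × 0.164 × 0.295 = 0.0154816
  Orbit: 0.29 × 0.097 × 0.05 = 0.0014065
  NorthLine: 0.1 × 0.085 × 0.222 = 0.001887
  FleetOne: 0.06 × 0.12 × 0.192 = 0.0013824
  Arrow: 0.2 × 0.12 × 0.01 = 0.00024
Sum = 0.0206135.
P(Orbit | evidence) = 0.0014065 / 0.0206135 ≈ 0.068.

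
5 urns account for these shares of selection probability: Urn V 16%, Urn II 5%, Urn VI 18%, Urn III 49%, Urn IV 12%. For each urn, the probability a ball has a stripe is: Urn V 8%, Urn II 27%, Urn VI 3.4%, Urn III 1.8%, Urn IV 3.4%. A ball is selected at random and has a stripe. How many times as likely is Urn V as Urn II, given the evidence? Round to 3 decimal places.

0.948

Unnormalized posteriors (prior × likelihood):
  Urn V: 0.16 × 0.08 = 0.0128
  Urn II: 0.05 × 0.27 = 0.0135
  Urn VI: 0.18 × 0.034 = 0.00612
  Urn III: 0.49 × 0.018 = 0.00882
  Urn IV: 0.12 × 0.034 = 0.00408
Sum = 0.04532.
The ratio is 0.0128 / 0.0135 (the normalizer cancels) = 0.948.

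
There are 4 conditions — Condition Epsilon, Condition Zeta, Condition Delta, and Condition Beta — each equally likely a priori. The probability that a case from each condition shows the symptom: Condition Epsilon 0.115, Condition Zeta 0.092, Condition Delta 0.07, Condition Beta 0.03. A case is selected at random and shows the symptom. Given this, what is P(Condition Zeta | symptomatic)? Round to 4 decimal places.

Since the prior is uniform, the posterior is proportional to the likelihood:
  Condition Epsilon: 0.115
  Condition Zeta: 0.092
  Condition Delta: 0.07
  Condition Beta: 0.03
Sum = 0.307.
P(Condition Zeta | evidence) = 0.092 / 0.307 ≈ 0.2997.

0.2997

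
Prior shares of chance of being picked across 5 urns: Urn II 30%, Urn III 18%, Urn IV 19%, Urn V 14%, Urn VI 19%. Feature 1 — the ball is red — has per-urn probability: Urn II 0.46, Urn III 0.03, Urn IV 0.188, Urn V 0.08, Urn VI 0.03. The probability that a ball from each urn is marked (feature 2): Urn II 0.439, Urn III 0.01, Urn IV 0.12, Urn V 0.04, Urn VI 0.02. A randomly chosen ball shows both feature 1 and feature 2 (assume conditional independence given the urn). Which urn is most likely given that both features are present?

Urn II

Compute prior × likelihood for every hypothesis:
  Urn II: 0.3 × 0.46 × 0.439 = 0.060582
  Urn III: 0.18 × 0.03 × 0.01 = 0.000054
  Urn IV: 0.19 × 0.188 × 0.12 = 0.0042864
  Urn V: 0.14 × 0.08 × 0.04 = 0.000448
  Urn VI: 0.19 × 0.03 × 0.02 = 0.000114
Normalizing constant = 0.0654844.
Largest term belongs to Urn II, so Urn II is most probable.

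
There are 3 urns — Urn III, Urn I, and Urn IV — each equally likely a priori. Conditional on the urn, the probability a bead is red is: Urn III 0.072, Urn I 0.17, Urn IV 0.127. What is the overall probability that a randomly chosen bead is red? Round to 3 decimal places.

With a uniform prior (1/3 each), posterior ∝ likelihood:
  Urn III: 0.072
  Urn I: 0.17
  Urn IV: 0.127
P(red) = (1/3) × (0.072 + 0.17 + 0.127) = 0.369/3 ≈ 0.123.

0.123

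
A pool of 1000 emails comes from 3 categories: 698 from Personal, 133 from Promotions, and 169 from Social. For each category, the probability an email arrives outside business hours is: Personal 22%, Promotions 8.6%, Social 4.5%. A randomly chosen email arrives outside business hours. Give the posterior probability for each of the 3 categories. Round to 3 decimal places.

By Bayes' rule, posterior ∝ prior × likelihood:
  Personal: 0.698 × 0.22 = 0.15356
  Promotions: 0.133 × 0.086 = 0.011438
  Social: 0.169 × 0.045 = 0.007605
Normalizing constant = 0.172603.
P(Personal | off-hours) = 0.15356/0.172603 ≈ 0.890
P(Promotions | off-hours) = 0.011438/0.172603 ≈ 0.066
P(Social | off-hours) = 0.007605/0.172603 ≈ 0.044

Personal 0.890, Promotions 0.066, Social 0.044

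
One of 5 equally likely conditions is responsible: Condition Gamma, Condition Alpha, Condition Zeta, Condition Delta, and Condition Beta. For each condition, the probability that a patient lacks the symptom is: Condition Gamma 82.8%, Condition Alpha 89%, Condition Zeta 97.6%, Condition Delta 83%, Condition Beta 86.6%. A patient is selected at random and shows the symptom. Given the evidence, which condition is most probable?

Condition Gamma

Taking complements, P(symptomatic | each) = Condition Gamma 0.172, Condition Alpha 0.11, Condition Zeta 0.024, Condition Delta 0.17, Condition Beta 0.134.
Since the prior is uniform, the posterior is proportional to the likelihood:
  Condition Gamma: 0.172
  Condition Alpha: 0.11
  Condition Zeta: 0.024
  Condition Delta: 0.17
  Condition Beta: 0.134
Sum = 0.61.
Largest term belongs to Condition Gamma, so Condition Gamma is most probable.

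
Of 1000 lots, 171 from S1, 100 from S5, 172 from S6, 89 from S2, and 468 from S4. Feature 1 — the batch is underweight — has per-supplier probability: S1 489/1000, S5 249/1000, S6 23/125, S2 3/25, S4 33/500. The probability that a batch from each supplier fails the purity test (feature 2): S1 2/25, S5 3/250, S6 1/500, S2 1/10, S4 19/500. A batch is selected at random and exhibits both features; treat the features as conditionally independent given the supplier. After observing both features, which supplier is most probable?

S1

Prior × likelihood for each hypothesis:
  S1: 0.171 × 0.489 × 0.08 = 0.00668952
  S5: 0.1 × 0.249 × 0.012 = 0.0002988
  S6: 0.172 × 0.184 × 0.002 = 0.000063296
  S2: 0.089 × 0.12 × 0.1 = 0.001068
  S4: 0.468 × 0.066 × 0.038 = 0.001173744
Sum = 0.00929336.
Largest term belongs to S1, so S1 is most probable.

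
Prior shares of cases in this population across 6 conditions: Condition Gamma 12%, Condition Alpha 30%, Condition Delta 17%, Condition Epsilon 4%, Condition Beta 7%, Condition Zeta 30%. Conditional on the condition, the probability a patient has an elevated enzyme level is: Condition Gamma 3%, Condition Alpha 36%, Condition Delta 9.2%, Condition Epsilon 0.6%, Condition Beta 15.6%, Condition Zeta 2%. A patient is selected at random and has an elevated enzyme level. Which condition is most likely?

Prior × likelihood for each hypothesis:
  Condition Gamma: 0.12 × 0.03 = 0.0036
  Condition Alpha: 0.3 × 0.36 = 0.108
  Condition Delta: 0.17 × 0.092 = 0.01564
  Condition Epsilon: 0.04 × 0.006 = 0.00024
  Condition Beta: 0.07 × 0.156 = 0.01092
  Condition Zeta: 0.3 × 0.02 = 0.006
Total = 0.1444.
Largest term belongs to Condition Alpha, so Condition Alpha is most probable.

Condition Alpha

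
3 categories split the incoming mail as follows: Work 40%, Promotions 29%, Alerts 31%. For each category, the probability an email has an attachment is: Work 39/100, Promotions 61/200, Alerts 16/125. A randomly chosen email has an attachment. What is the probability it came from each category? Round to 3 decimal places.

Compute prior × likelihood for every hypothesis:
  Work: 0.4 × 0.39 = 0.156
  Promotions: 0.29 × 0.305 = 0.08845
  Alerts: 0.31 × 0.128 = 0.03968
Total = 0.28413.
P(Work | attachment) = 0.156/0.28413 ≈ 0.549
P(Promotions | attachment) = 0.08845/0.28413 ≈ 0.311
P(Alerts | attachment) = 0.03968/0.28413 ≈ 0.140

Work 0.549, Promotions 0.311, Alerts 0.140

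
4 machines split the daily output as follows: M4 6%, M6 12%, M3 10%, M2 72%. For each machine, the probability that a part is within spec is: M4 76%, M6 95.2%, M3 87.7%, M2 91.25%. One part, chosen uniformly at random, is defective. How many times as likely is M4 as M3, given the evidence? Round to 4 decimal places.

1.1707

Taking complements, P(defective | each) = M4 0.24, M6 0.048, M3 0.123, M2 0.0875.
Unnormalized posteriors (prior × likelihood):
  M4: 0.06 × 0.24 = 0.0144
  M6: 0.12 × 0.048 = 0.00576
  M3: 0.1 × 0.123 = 0.0123
  M2: 0.72 × 0.0875 = 0.063
Normalizing constant = 0.09546.
The ratio is 0.0144 / 0.0123 (the normalizer cancels) = 1.1707.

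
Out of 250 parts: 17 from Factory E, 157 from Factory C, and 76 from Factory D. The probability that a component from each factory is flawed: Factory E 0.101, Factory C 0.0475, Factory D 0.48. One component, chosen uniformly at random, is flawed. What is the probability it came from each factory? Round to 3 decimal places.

Compute prior × likelihood for every hypothesis:
  Factory E: 0.068 × 0.101 = 0.006868
  Factory C: 0.628 × 0.0475 = 0.02983
  Factory D: 0.304 × 0.48 = 0.14592
Normalizing constant = 0.182618.
P(Factory E | flawed) = 0.006868/0.182618 ≈ 0.038
P(Factory C | flawed) = 0.02983/0.182618 ≈ 0.163
P(Factory D | flawed) = 0.14592/0.182618 ≈ 0.799
(Check: 0.038+0.163+0.799 = 1.000.)

Factory E 0.038, Factory C 0.163, Factory D 0.799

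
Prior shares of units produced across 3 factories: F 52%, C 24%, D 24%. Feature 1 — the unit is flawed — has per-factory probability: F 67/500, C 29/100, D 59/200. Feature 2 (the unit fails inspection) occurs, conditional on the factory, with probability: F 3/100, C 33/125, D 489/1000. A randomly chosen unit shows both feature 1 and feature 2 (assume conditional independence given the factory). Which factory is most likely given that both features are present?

D

Compute prior × likelihood for every hypothesis:
  F: 0.52 × 0.134 × 0.03 = 0.0020904
  C: 0.24 × 0.29 × 0.264 = 0.0183744
  D: 0.24 × 0.295 × 0.489 = 0.0346212
Sum = 0.055086.
Largest term belongs to D, so D is most probable.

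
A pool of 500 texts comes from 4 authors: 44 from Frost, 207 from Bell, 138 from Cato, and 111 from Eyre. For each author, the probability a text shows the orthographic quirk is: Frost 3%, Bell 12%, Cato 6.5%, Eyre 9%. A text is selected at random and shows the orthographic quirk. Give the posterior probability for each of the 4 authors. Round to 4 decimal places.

Frost 0.0293, Bell 0.5505, Cato 0.1988, Eyre 0.2214

Prior × likelihood for each hypothesis:
  Frost: 0.088 × 0.03 = 0.00264
  Bell: 0.414 × 0.12 = 0.04968
  Cato: 0.276 × 0.065 = 0.01794
  Eyre: 0.222 × 0.09 = 0.01998
Normalizing constant = 0.09024.
P(Frost | quirk) = 0.00264/0.09024 ≈ 0.0293
P(Bell | quirk) = 0.04968/0.09024 ≈ 0.5505
P(Cato | quirk) = 0.01794/0.09024 ≈ 0.1988
P(Eyre | quirk) = 0.01998/0.09024 ≈ 0.2214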